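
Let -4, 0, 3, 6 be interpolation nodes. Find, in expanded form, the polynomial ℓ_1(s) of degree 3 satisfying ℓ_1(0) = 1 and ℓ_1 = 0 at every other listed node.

ℓ_1(s) = (1/72)s^3 - (5/72)s^2 - (1/4)s + 1

ℓ_1(s) = (s + 4)(s - 3)(s - 6) / [(4)·(-3)·(-6)]
       = (s^3 - 5s^2 - 18s + 72) / (72)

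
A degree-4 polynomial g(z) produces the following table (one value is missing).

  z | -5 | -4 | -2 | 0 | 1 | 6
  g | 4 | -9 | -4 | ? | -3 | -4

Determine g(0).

81/55

The 5 known values determine g uniquely (degree ≤ 4).
Evaluate each Lagrange basis at z = 0:
L_0(0) = (4)·(2)·(-1)·(-6)/[(-1)·(-3)·(-6)·(-11)] = 8/33
L_1(0) = (5)·(2)·(-1)·(-6)/[(1)·(-2)·(-5)·(-10)] = -3/5
L_2(0) = (5)·(4)·(-1)·(-6)/[(3)·(2)·(-3)·(-8)] = 5/6
L_3(0) = (5)·(4)·(2)·(-6)/[(6)·(5)·(3)·(-5)] = 8/15
L_4(0) = (5)·(4)·(2)·(-1)/[(11)·(10)·(8)·(5)] = -1/110
Sum: 4·(8/33) + (-9)·(-3/5) + (-4)·(5/6) + (-3)·(8/15) + (-4)·(-1/110) = 81/55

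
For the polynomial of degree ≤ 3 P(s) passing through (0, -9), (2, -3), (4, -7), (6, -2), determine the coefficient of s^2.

-29/8

L_0(s) = (s - 2)(s - 4)(s - 6) / [-48] = -(1/48)s^3 + (1/4)s^2 - (11/12)s + 1
L_1(s) = s(s - 4)(s - 6) / [16] = (1/16)s^3 - (5/8)s^2 + (3/2)s
L_2(s) = s(s - 2)(s - 6) / [-16] = -(1/16)s^3 + (1/2)s^2 - (3/4)s
L_3(s) = s(s - 2)(s - 4) / [48] = (1/48)s^3 - (1/8)s^2 + (1/6)s
P(s) = (-9)·L_0 + (-3)·L_1 + (-7)·L_2 + (-2)·L_3
Only the coefficient of s^2 is needed; take it from each L_i and combine:
(-9)·(1/4) + (-3)·(-5/8) + (-7)·(1/2) + (-2)·(-1/8) = -29/8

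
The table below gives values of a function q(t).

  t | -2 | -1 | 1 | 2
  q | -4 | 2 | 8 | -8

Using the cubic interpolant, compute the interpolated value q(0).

Evaluate each Lagrange basis at t = 0:
L_0(0) = (1)·(-1)·(-2)/[(-1)·(-3)·(-4)] = -1/6
L_1(0) = (2)·(-1)·(-2)/[(1)·(-2)·(-3)] = 2/3
L_2(0) = (2)·(1)·(-2)/[(3)·(2)·(-1)] = 2/3
L_3(0) = (2)·(1)·(-1)/[(4)·(3)·(1)] = -1/6
Sum: (-4)·(-1/6) + 2·(2/3) + 8·(2/3) + (-8)·(-1/6) = 26/3

26/3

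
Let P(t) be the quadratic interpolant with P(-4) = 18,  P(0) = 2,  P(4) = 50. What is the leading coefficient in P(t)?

Build the Lagrange basis polynomials:
L_0(t) = t(t - 4) / [32] = (1/32)t^2 - (1/8)t
L_1(t) = (t + 4)(t - 4) / [-16] = -(1/16)t^2 + 1
L_2(t) = (t + 4)t / [32] = (1/32)t^2 + (1/8)t
P(t) = 18·L_0 + 2·L_1 + 50·L_2
Only the coefficient of t^2 is needed; take it from each L_i and combine:
18·(1/32) + 2·(-1/16) + 50·(1/32) = 2

2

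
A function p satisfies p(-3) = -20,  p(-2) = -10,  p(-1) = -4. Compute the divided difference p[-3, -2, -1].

-2

p[-3,-2] = (-10 - (-20)) / (-2 - (-3)) = 10
p[-2,-1] = (-4 - (-10)) / (-1 - (-2)) = 6
p[-3,-2,-1] = (6 - 10) / (-1 - (-3)) = -2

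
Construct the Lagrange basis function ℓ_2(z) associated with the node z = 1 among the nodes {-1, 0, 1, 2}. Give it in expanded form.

ℓ_2(z) = -(1/2)z^3 + (1/2)z^2 + z

ℓ_2(z) = (z + 1)z(z - 2) / [(2)·(1)·(-1)]
       = (z^3 - z^2 - 2z) / (-2)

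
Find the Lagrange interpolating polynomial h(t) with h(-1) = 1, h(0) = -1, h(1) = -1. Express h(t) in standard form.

Build the Lagrange basis polynomials:
L_0(t) = t(t - 1) / [2] = (1/2)t^2 - (1/2)t
L_1(t) = (t + 1)(t - 1) / [-1] = -t^2 + 1
L_2(t) = (t + 1)t / [2] = (1/2)t^2 + (1/2)t
h(t) = 1·L_0 + (-1)·L_1 + (-1)·L_2
  1·L_0(t) = (1/2)t^2 - (1/2)t
  (-1)·L_1(t) = t^2 - 1
  (-1)·L_2(t) = -(1/2)t^2 - (1/2)t
Adding term by term: t^2 - t - 1

h(t) = t^2 - t - 1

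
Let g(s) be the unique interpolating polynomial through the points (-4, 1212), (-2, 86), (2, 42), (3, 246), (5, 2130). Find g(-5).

L_0(-5) = (-3)·(-7)·(-8)·(-10)/[(-2)·(-6)·(-7)·(-9)] = 20/9
L_1(-5) = (-1)·(-7)·(-8)·(-10)/[(2)·(-4)·(-5)·(-7)] = -2
L_2(-5) = (-1)·(-3)·(-8)·(-10)/[(6)·(4)·(-1)·(-3)] = 10/3
L_3(-5) = (-1)·(-3)·(-7)·(-10)/[(7)·(5)·(1)·(-2)] = -3
L_4(-5) = (-1)·(-3)·(-7)·(-8)/[(9)·(7)·(3)·(2)] = 4/9
Sum: 1212·(20/9) + 86·(-2) + 42·(10/3) + 246·(-3) + 2130·(4/9) = 2870

2870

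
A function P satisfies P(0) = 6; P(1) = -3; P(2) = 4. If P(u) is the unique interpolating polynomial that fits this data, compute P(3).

27

Evaluate each Lagrange basis at u = 3:
L_0(3) = (2)·(1)/[(-1)·(-2)] = 1
L_1(3) = (3)·(1)/[(1)·(-1)] = -3
L_2(3) = (3)·(2)/[(2)·(1)] = 3
Sum: 6·(1) + (-3)·(-3) + 4·(3) = 27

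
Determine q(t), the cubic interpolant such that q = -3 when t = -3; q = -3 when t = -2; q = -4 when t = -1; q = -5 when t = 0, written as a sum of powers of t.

q(t) = (1/6)t^3 + (1/2)t^2 - (2/3)t - 5

Newton's divided differences:
q[-3,-2] = (-3 - (-3)) / (-2 - (-3)) = 0
q[-2,-1] = (-4 - (-3)) / (-1 - (-2)) = -1
q[-1,0] = (-5 - (-4)) / (0 - (-1)) = -1
q[-3,-2,-1] = (-1 - 0) / (-1 - (-3)) = -1/2
q[-2,-1,0] = (-1 - (-1)) / (0 - (-2)) = 0
q[-3,-2,-1,0] = (0 - (-1/2)) / (0 - (-3)) = 1/6
q(t) = -3 + (-1/2)·(t + 3)(t + 2) + (1/6)·(t + 3)(t + 2)(t + 1)
Expanding: q(t) = (1/6)t^3 + (1/2)t^2 - (2/3)t - 5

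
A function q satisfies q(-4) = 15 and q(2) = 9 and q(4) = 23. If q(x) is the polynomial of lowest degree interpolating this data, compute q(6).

45

Evaluate each Lagrange basis at x = 6:
L_0(6) = (4)·(2)/[(-6)·(-8)] = 1/6
L_1(6) = (10)·(2)/[(6)·(-2)] = -5/3
L_2(6) = (10)·(4)/[(8)·(2)] = 5/2
Sum: 15·(1/6) + 9·(-5/3) + 23·(5/2) = 45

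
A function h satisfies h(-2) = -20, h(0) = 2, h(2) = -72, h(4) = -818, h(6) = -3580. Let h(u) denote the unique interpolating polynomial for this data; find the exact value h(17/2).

Evaluate each Lagrange basis at u = 17/2:
L_0(17/2) = (17/2)·(13/2)·(9/2)·(5/2)/[(-2)·(-4)·(-6)·(-8)] = 3315/2048
L_1(17/2) = (21/2)·(13/2)·(9/2)·(5/2)/[(2)·(-2)·(-4)·(-6)] = -4095/512
L_2(17/2) = (21/2)·(17/2)·(9/2)·(5/2)/[(4)·(2)·(-2)·(-4)] = 16065/1024
L_3(17/2) = (21/2)·(17/2)·(13/2)·(5/2)/[(6)·(4)·(2)·(-2)] = -7735/512
L_4(17/2) = (21/2)·(17/2)·(13/2)·(9/2)/[(8)·(6)·(4)·(2)] = 13923/2048
Sum: (-20)·(3315/2048) + 2·(-4095/512) + (-72)·(16065/1024) + (-818)·(-7735/512) + (-3580)·(13923/2048) = -105265/8

-105265/8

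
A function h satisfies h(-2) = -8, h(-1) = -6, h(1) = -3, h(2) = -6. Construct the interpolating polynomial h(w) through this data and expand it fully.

Newton's divided differences:
h[-2,-1] = (-6 - (-8)) / (-1 - (-2)) = 2
h[-1,1] = (-3 - (-6)) / (1 - (-1)) = 3/2
h[1,2] = (-6 - (-3)) / (2 - 1) = -3
h[-2,-1,1] = (3/2 - 2) / (1 - (-2)) = -1/6
h[-1,1,2] = (-3 - 3/2) / (2 - (-1)) = -3/2
h[-2,-1,1,2] = (-3/2 - (-1/6)) / (2 - (-2)) = -1/3
h(w) = -8 + 2·(w + 2) + (-1/6)·(w + 2)(w + 1) + (-1/3)·(w + 2)(w + 1)(w - 1)
Expanding: h(w) = -(1/3)w^3 - (5/6)w^2 + (11/6)w - 11/3

h(w) = -(1/3)w^3 - (5/6)w^2 + (11/6)w - 11/3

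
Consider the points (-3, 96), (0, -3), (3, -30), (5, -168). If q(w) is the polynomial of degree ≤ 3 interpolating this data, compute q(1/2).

-15/4

Using Newton's divided-difference form:
q[-3,0] = (-3 - 96) / (0 - (-3)) = -33
q[0,3] = (-30 - (-3)) / (3 - 0) = -9
q[3,5] = (-168 - (-30)) / (5 - 3) = -69
q[-3,0,3] = (-9 - (-33)) / (3 - (-3)) = 4
q[0,3,5] = (-69 - (-9)) / (5 - 0) = -12
q[-3,0,3,5] = (-12 - 4) / (5 - (-3)) = -2
q(1/2) = 96 + (-33)·(7/2) + 4·(7/2)·(1/2) + (-2)·(7/2)·(1/2)·(-5/2) = -15/4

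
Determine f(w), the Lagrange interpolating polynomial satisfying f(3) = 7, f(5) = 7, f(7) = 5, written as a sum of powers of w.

f(w) = -(1/4)w^2 + 2w + 13/4

Build the Lagrange basis polynomials:
L_0(w) = (w - 5)(w - 7) / [8] = (1/8)w^2 - (3/2)w + 35/8
L_1(w) = (w - 3)(w - 7) / [-4] = -(1/4)w^2 + (5/2)w - 21/4
L_2(w) = (w - 3)(w - 5) / [8] = (1/8)w^2 - w + 15/8
f(w) = 7·L_0 + 7·L_1 + 5·L_2
  7·L_0(w) = (7/8)w^2 - (21/2)w + 245/8
  7·L_1(w) = -(7/4)w^2 + (35/2)w - 147/4
  5·L_2(w) = (5/8)w^2 - 5w + 75/8
Adding term by term: -(1/4)w^2 + 2w + 13/4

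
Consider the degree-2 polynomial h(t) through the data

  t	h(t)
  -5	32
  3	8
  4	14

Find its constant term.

Build the Lagrange basis polynomials:
L_0(t) = (t - 3)(t - 4) / [72] = (1/72)t^2 - (7/72)t + 1/6
L_1(t) = (t + 5)(t - 4) / [-8] = -(1/8)t^2 - (1/8)t + 5/2
L_2(t) = (t + 5)(t - 3) / [9] = (1/9)t^2 + (2/9)t - 5/3
h(t) = 32·L_0 + 8·L_1 + 14·L_2
Only the constant term is needed; take it from each L_i and combine:
32·(1/6) + 8·(5/2) + 14·(-5/3) = 2

2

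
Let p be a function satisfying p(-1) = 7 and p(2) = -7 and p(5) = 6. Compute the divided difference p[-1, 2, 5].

p[-1,2] = (-7 - 7) / (2 - (-1)) = -14/3
p[2,5] = (6 - (-7)) / (5 - 2) = 13/3
p[-1,2,5] = (13/3 - (-14/3)) / (5 - (-1)) = 3/2

3/2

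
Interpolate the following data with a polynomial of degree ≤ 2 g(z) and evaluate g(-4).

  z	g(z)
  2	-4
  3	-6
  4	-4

Evaluate each Lagrange basis at z = -4:
L_0(-4) = (-7)·(-8)/[(-1)·(-2)] = 28
L_1(-4) = (-6)·(-8)/[(1)·(-1)] = -48
L_2(-4) = (-6)·(-7)/[(2)·(1)] = 21
Sum: (-4)·(28) + (-6)·(-48) + (-4)·(21) = 92

92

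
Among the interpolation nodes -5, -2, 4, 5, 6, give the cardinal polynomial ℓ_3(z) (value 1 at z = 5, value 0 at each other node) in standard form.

ℓ_3(z) = -(1/70)z^4 + (3/70)z^3 + (18/35)z^2 - (34/35)z - 24/7

ℓ_3(z) = (z + 5)(z + 2)(z - 4)(z - 6) / [(10)·(7)·(1)·(-1)]
       = (z^4 - 3z^3 - 36z^2 + 68z + 240) / (-70)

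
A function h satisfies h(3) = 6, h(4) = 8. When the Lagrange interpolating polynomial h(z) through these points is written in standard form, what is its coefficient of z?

2

Build the Lagrange basis polynomials:
L_0(z) = (z - 4) / [-1] = -z + 4
L_1(z) = (z - 3) / [1] = z - 3
h(z) = 6·L_0 + 8·L_1
Only the coefficient of z is needed; take it from each L_i and combine:
6·(-1) + 8·(1) = 2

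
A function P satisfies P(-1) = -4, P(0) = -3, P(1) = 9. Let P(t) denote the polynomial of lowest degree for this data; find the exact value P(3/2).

153/8

Using Newton's divided-difference form:
P[-1,0] = (-3 - (-4)) / (0 - (-1)) = 1
P[0,1] = (9 - (-3)) / (1 - 0) = 12
P[-1,0,1] = (12 - 1) / (1 - (-1)) = 11/2
P(3/2) = -4 + 1·(5/2) + (11/2)·(5/2)·(3/2) = 153/8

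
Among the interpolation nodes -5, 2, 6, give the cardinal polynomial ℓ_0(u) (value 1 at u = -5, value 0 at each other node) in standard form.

ℓ_0(u) = (1/77)u^2 - (8/77)u + 12/77

ℓ_0(u) = (u - 2)(u - 6) / [(-7)·(-11)]
       = (u^2 - 8u + 12) / (77)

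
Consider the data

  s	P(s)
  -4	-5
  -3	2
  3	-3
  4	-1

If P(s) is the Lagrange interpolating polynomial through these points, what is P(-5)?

Evaluate each Lagrange basis at s = -5:
L_0(-5) = (-2)·(-8)·(-9)/[(-1)·(-7)·(-8)] = 18/7
L_1(-5) = (-1)·(-8)·(-9)/[(1)·(-6)·(-7)] = -12/7
L_2(-5) = (-1)·(-2)·(-9)/[(7)·(6)·(-1)] = 3/7
L_3(-5) = (-1)·(-2)·(-8)/[(8)·(7)·(1)] = -2/7
Sum: (-5)·(18/7) + 2·(-12/7) + (-3)·(3/7) + (-1)·(-2/7) = -121/7

-121/7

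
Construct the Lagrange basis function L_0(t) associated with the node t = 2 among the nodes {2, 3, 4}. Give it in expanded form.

L_0(t) = (t - 3)(t - 4) / [(-1)·(-2)]
       = (t^2 - 7t + 12) / (2)

L_0(t) = (1/2)t^2 - (7/2)t + 6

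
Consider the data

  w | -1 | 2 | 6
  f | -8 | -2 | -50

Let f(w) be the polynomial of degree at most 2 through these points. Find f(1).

0

L_0(1) = (-1)·(-5)/[(-3)·(-7)] = 5/21
L_1(1) = (2)·(-5)/[(3)·(-4)] = 5/6
L_2(1) = (2)·(-1)/[(7)·(4)] = -1/14
Sum: (-8)·(5/21) + (-2)·(5/6) + (-50)·(-1/14) = 0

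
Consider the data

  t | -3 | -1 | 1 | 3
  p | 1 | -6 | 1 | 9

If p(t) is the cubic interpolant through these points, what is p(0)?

-55/16

Evaluate each Lagrange basis at t = 0:
L_0(0) = (1)·(-1)·(-3)/[(-2)·(-4)·(-6)] = -1/16
L_1(0) = (3)·(-1)·(-3)/[(2)·(-2)·(-4)] = 9/16
L_2(0) = (3)·(1)·(-3)/[(4)·(2)·(-2)] = 9/16
L_3(0) = (3)·(1)·(-1)/[(6)·(4)·(2)] = -1/16
Sum: 1·(-1/16) + (-6)·(9/16) + 1·(9/16) + 9·(-1/16) = -55/16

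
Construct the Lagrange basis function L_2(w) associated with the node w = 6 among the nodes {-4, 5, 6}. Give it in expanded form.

L_2(w) = (w + 4)(w - 5) / [(10)·(1)]
       = (w^2 - w - 20) / (10)

L_2(w) = (1/10)w^2 - (1/10)w - 2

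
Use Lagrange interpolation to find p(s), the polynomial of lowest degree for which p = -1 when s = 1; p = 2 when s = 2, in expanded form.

Build the Lagrange basis polynomials:
L_0(s) = (s - 2) / [-1] = -s + 2
L_1(s) = (s - 1) / [1] = s - 1
p(s) = (-1)·L_0 + 2·L_1
  (-1)·L_0(s) = s - 2
  2·L_1(s) = 2s - 2
Adding term by term: 3s - 4

p(s) = 3s - 4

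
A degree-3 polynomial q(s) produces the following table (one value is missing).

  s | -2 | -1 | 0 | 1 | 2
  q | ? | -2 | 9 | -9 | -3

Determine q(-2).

-95

The 4 known values determine q uniquely (degree ≤ 3).
Evaluate each Lagrange basis at s = -2:
L_0(-2) = (-2)·(-3)·(-4)/[(-1)·(-2)·(-3)] = 4
L_1(-2) = (-1)·(-3)·(-4)/[(1)·(-1)·(-2)] = -6
L_2(-2) = (-1)·(-2)·(-4)/[(2)·(1)·(-1)] = 4
L_3(-2) = (-1)·(-2)·(-3)/[(3)·(2)·(1)] = -1
Sum: (-2)·(4) + 9·(-6) + (-9)·(4) + (-3)·(-1) = -95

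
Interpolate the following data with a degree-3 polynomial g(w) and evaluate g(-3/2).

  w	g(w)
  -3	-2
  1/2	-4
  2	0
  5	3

-2209/360

Using Newton's divided-difference form:
g[-3,1/2] = (-4 - (-2)) / (1/2 - (-3)) = -4/7
g[1/2,2] = (0 - (-4)) / (2 - 1/2) = 8/3
g[2,5] = (3 - 0) / (5 - 2) = 1
g[-3,1/2,2] = (8/3 - (-4/7)) / (2 - (-3)) = 68/105
g[1/2,2,5] = (1 - 8/3) / (5 - 1/2) = -10/27
g[-3,1/2,2,5] = (-10/27 - 68/105) / (5 - (-3)) = -481/3780
g(-3/2) = -2 + (-4/7)·(3/2) + (68/105)·(3/2)·(-2) + (-481/3780)·(3/2)·(-2)·(-7/2) = -2209/360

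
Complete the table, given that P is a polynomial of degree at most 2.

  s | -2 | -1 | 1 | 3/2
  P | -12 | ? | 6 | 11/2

-2

The 3 known values determine P uniquely (degree ≤ 2).
Evaluate each Lagrange basis at s = -1:
L_0(-1) = (-2)·(-5/2)/[(-3)·(-7/2)] = 10/21
L_1(-1) = (1)·(-5/2)/[(3)·(-1/2)] = 5/3
L_2(-1) = (1)·(-2)/[(7/2)·(1/2)] = -8/7
Sum: (-12)·(10/21) + 6·(5/3) + 11/2·(-8/7) = -2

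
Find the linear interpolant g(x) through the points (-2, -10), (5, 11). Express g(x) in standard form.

g(x) = 3x - 4

Build the Lagrange basis polynomials:
L_0(x) = (x - 5) / [-7] = -(1/7)x + 5/7
L_1(x) = (x + 2) / [7] = (1/7)x + 2/7
g(x) = (-10)·L_0 + 11·L_1
  (-10)·L_0(x) = (10/7)x - 50/7
  11·L_1(x) = (11/7)x + 22/7
Adding term by term: 3x - 4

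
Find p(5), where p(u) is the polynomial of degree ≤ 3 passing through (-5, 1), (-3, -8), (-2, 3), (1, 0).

Evaluate each Lagrange basis at u = 5:
L_0(5) = (8)·(7)·(4)/[(-2)·(-3)·(-6)] = -56/9
L_1(5) = (10)·(7)·(4)/[(2)·(-1)·(-4)] = 35
L_2(5) = (10)·(8)·(4)/[(3)·(1)·(-3)] = -320/9
L_3(5) = (10)·(8)·(7)/[(6)·(4)·(3)] = 70/9
Sum: 1·(-56/9) + (-8)·(35) + 3·(-320/9) + 0 = -3536/9

-3536/9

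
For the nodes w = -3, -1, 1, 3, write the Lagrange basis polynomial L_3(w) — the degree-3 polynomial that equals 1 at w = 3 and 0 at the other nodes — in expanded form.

L_3(w) = (1/48)w^3 + (1/16)w^2 - (1/48)w - 1/16

L_3(w) = (w + 3)(w + 1)(w - 1) / [(6)·(4)·(2)]
       = (w^3 + 3w^2 - w - 3) / (48)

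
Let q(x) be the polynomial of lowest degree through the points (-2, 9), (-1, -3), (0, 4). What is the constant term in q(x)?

L_0(x) = (x + 1)x / [2] = (1/2)x^2 + (1/2)x
L_1(x) = (x + 2)x / [-1] = -x^2 - 2x
L_2(x) = (x + 2)(x + 1) / [2] = (1/2)x^2 + (3/2)x + 1
q(x) = 9·L_0 + (-3)·L_1 + 4·L_2
Only the constant term is needed; take it from each L_i and combine:
9·(0) + (-3)·(0) + 4·(1) = 4

4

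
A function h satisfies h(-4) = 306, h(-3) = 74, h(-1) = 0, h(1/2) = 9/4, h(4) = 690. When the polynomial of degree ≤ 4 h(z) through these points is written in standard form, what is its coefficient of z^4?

2

Build the Lagrange basis polynomials:
L_0(z) = (z + 3)(z + 1)(z - 1/2)(z - 4) / [108] = (1/108)z^4 - (1/216)z^3 - (13/108)z^2 - (11/216)z + 1/18
L_1(z) = (z + 4)(z + 1)(z - 1/2)(z - 4) / [-49] = -(1/49)z^4 - (1/98)z^3 + (33/98)z^2 + (8/49)z - 8/49
L_2(z) = (z + 4)(z + 3)(z - 1/2)(z - 4) / [45] = (1/45)z^4 + (1/18)z^3 - (7/18)z^2 - (8/9)z + 8/15
L_3(z) = (z + 4)(z + 3)(z + 1)(z - 4) / [-1323/16] = -(16/1323)z^4 - (64/1323)z^3 + (208/1323)z^2 + (1024/1323)z + 256/441
L_4(z) = (z + 4)(z + 3)(z + 1)(z - 1/2) / [980] = (1/980)z^4 + (3/392)z^3 + (3/196)z^2 + (1/392)z - 3/490
h(z) = 306·L_0 + 74·L_1 + 0·L_2 + (9/4)·L_3 + 690·L_4
Only the coefficient of z^4 is needed; take it from each L_i and combine:
306·(1/108) + 74·(-1/49) + 0·(1/45) + (9/4)·(-16/1323) + 690·(1/980) = 2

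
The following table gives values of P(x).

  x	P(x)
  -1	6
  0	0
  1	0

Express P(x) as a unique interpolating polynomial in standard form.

P(x) = 3x^2 - 3x

Build the Lagrange basis polynomials:
L_0(x) = x(x - 1) / [2] = (1/2)x^2 - (1/2)x
L_1(x) = (x + 1)(x - 1) / [-1] = -x^2 + 1
L_2(x) = (x + 1)x / [2] = (1/2)x^2 + (1/2)x
P(x) = 6·L_0 + 0·L_1 + 0·L_2
  6·L_0(x) = 3x^2 - 3x
  0·L_1(x) = 0
  0·L_2(x) = 0
Adding term by term: 3x^2 - 3x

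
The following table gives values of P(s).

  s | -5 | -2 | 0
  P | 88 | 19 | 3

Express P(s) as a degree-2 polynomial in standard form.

Newton's divided differences:
P[-5,-2] = (19 - 88) / (-2 - (-5)) = -23
P[-2,0] = (3 - 19) / (0 - (-2)) = -8
P[-5,-2,0] = (-8 - (-23)) / (0 - (-5)) = 3
P(s) = 88 + (-23)·(s + 5) + 3·(s + 5)(s + 2)
Expanding: P(s) = 3s^2 - 2s + 3

P(s) = 3s^2 - 2s + 3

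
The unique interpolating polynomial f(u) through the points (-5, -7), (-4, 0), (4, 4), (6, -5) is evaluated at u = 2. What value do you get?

329/33

Evaluate each Lagrange basis at u = 2:
L_0(2) = (6)·(-2)·(-4)/[(-1)·(-9)·(-11)] = -16/33
L_1(2) = (7)·(-2)·(-4)/[(1)·(-8)·(-10)] = 7/10
L_2(2) = (7)·(6)·(-4)/[(9)·(8)·(-2)] = 7/6
L_3(2) = (7)·(6)·(-2)/[(11)·(10)·(2)] = -21/55
Sum: (-7)·(-16/33) + 0 + 4·(7/6) + (-5)·(-21/55) = 329/33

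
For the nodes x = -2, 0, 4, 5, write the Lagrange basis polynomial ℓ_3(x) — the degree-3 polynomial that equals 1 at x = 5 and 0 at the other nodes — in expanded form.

ℓ_3(x) = (1/35)x^3 - (2/35)x^2 - (8/35)x

ℓ_3(x) = (x + 2)x(x - 4) / [(7)·(5)·(1)]
       = (x^3 - 2x^2 - 8x) / (35)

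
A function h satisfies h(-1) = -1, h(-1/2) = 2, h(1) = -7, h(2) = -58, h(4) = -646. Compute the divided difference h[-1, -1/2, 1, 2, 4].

-2

h[-1,-1/2] = (2 - (-1)) / (-1/2 - (-1)) = 6
h[-1/2,1] = (-7 - 2) / (1 - (-1/2)) = -6
h[1,2] = (-58 - (-7)) / (2 - 1) = -51
h[2,4] = (-646 - (-58)) / (4 - 2) = -294
h[-1,-1/2,1] = (-6 - 6) / (1 - (-1)) = -6
h[-1/2,1,2] = (-51 - (-6)) / (2 - (-1/2)) = -18
h[1,2,4] = (-294 - (-51)) / (4 - 1) = -81
h[-1,-1/2,1,2] = (-18 - (-6)) / (2 - (-1)) = -4
h[-1/2,1,2,4] = (-81 - (-18)) / (4 - (-1/2)) = -14
h[-1,-1/2,1,2,4] = (-14 - (-4)) / (4 - (-1)) = -2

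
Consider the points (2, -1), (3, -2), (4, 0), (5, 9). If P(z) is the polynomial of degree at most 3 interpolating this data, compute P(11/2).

L_0(11/2) = (5/2)·(3/2)·(1/2)/[(-1)·(-2)·(-3)] = -5/16
L_1(11/2) = (7/2)·(3/2)·(1/2)/[(1)·(-1)·(-2)] = 21/16
L_2(11/2) = (7/2)·(5/2)·(1/2)/[(2)·(1)·(-1)] = -35/16
L_3(11/2) = (7/2)·(5/2)·(3/2)/[(3)·(2)·(1)] = 35/16
Sum: (-1)·(-5/16) + (-2)·(21/16) + 0 + 9·(35/16) = 139/8

139/8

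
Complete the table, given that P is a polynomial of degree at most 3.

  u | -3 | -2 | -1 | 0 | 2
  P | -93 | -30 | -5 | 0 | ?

The 4 known values determine P uniquely (degree ≤ 3).
Evaluate each Lagrange basis at u = 2:
L_0(2) = (4)·(3)·(2)/[(-1)·(-2)·(-3)] = -4
L_1(2) = (5)·(3)·(2)/[(1)·(-1)·(-2)] = 15
L_2(2) = (5)·(4)·(2)/[(2)·(1)·(-1)] = -20
L_3(2) = (5)·(4)·(3)/[(3)·(2)·(1)] = 10
Sum: (-93)·(-4) + (-30)·(15) + (-5)·(-20) + 0 = 22

22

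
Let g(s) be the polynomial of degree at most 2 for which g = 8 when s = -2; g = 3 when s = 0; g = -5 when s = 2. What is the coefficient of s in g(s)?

-13/4

Build the Lagrange basis polynomials:
L_0(s) = s(s - 2) / [8] = (1/8)s^2 - (1/4)s
L_1(s) = (s + 2)(s - 2) / [-4] = -(1/4)s^2 + 1
L_2(s) = (s + 2)s / [8] = (1/8)s^2 + (1/4)s
g(s) = 8·L_0 + 3·L_1 + (-5)·L_2
Only the coefficient of s is needed; take it from each L_i and combine:
8·(-1/4) + 3·(0) + (-5)·(1/4) = -13/4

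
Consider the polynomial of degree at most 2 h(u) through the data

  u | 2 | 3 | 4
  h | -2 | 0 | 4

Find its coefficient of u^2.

1

The leading coefficient equals the top divided difference h[2,3,4].
h[2,3] = (0 - (-2)) / (3 - 2) = 2
h[3,4] = (4 - 0) / (4 - 3) = 4
h[2,3,4] = (4 - 2) / (4 - 2) = 1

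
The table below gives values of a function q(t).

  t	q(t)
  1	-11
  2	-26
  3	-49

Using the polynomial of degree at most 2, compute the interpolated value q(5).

-119

Using Newton's divided-difference form:
q[1,2] = (-26 - (-11)) / (2 - 1) = -15
q[2,3] = (-49 - (-26)) / (3 - 2) = -23
q[1,2,3] = (-23 - (-15)) / (3 - 1) = -4
q(5) = -11 + (-15)·(4) + (-4)·(4)·(3) = -119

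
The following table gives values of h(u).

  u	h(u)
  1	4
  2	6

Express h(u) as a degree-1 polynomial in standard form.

L_0(u) = (u - 2) / [-1] = -u + 2
L_1(u) = (u - 1) / [1] = u - 1
h(u) = 4·L_0 + 6·L_1
  4·L_0(u) = -4u + 8
  6·L_1(u) = 6u - 6
Adding term by term: 2u + 2

h(u) = 2u + 2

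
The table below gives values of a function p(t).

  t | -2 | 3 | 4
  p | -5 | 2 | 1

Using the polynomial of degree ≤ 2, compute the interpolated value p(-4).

-67/5

L_0(-4) = (-7)·(-8)/[(-5)·(-6)] = 28/15
L_1(-4) = (-2)·(-8)/[(5)·(-1)] = -16/5
L_2(-4) = (-2)·(-7)/[(6)·(1)] = 7/3
Sum: (-5)·(28/15) + 2·(-16/5) + 1·(7/3) = -67/5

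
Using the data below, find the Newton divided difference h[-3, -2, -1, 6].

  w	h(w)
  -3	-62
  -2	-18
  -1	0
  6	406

h[-3,-2] = (-18 - (-62)) / (-2 - (-3)) = 44
h[-2,-1] = (0 - (-18)) / (-1 - (-2)) = 18
h[-1,6] = (406 - 0) / (6 - (-1)) = 58
h[-3,-2,-1] = (18 - 44) / (-1 - (-3)) = -13
h[-2,-1,6] = (58 - 18) / (6 - (-2)) = 5
h[-3,-2,-1,6] = (5 - (-13)) / (6 - (-3)) = 2

2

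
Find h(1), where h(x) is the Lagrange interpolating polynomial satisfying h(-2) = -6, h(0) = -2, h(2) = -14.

Evaluate each Lagrange basis at x = 1:
L_0(1) = (1)·(-1)/[(-2)·(-4)] = -1/8
L_1(1) = (3)·(-1)/[(2)·(-2)] = 3/4
L_2(1) = (3)·(1)/[(4)·(2)] = 3/8
Sum: (-6)·(-1/8) + (-2)·(3/4) + (-14)·(3/8) = -6

-6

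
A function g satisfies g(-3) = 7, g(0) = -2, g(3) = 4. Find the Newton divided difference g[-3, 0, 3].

g[-3,0] = (-2 - 7) / (0 - (-3)) = -3
g[0,3] = (4 - (-2)) / (3 - 0) = 2
g[-3,0,3] = (2 - (-3)) / (3 - (-3)) = 5/6

5/6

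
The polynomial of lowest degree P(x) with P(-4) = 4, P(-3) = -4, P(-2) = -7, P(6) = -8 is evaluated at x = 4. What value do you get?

Evaluate each Lagrange basis at x = 4:
L_0(4) = (7)·(6)·(-2)/[(-1)·(-2)·(-10)] = 21/5
L_1(4) = (8)·(6)·(-2)/[(1)·(-1)·(-9)] = -32/3
L_2(4) = (8)·(7)·(-2)/[(2)·(1)·(-8)] = 7
L_3(4) = (8)·(7)·(6)/[(10)·(9)·(8)] = 7/15
Sum: 4·(21/5) + (-4)·(-32/3) + (-7)·(7) + (-8)·(7/15) = 101/15

101/15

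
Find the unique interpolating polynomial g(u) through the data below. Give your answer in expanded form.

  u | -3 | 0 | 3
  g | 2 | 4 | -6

g(u) = -(2/3)u^2 - (4/3)u + 4

L_0(u) = u(u - 3) / [18] = (1/18)u^2 - (1/6)u
L_1(u) = (u + 3)(u - 3) / [-9] = -(1/9)u^2 + 1
L_2(u) = (u + 3)u / [18] = (1/18)u^2 + (1/6)u
g(u) = 2·L_0 + 4·L_1 + (-6)·L_2
  2·L_0(u) = (1/9)u^2 - (1/3)u
  4·L_1(u) = -(4/9)u^2 + 4
  (-6)·L_2(u) = -(1/3)u^2 - u
Adding term by term: -(2/3)u^2 - (4/3)u + 4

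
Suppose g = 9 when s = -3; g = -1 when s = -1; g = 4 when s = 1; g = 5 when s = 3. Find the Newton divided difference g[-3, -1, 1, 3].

g[-3,-1] = (-1 - 9) / (-1 - (-3)) = -5
g[-1,1] = (4 - (-1)) / (1 - (-1)) = 5/2
g[1,3] = (5 - 4) / (3 - 1) = 1/2
g[-3,-1,1] = (5/2 - (-5)) / (1 - (-3)) = 15/8
g[-1,1,3] = (1/2 - 5/2) / (3 - (-1)) = -1/2
g[-3,-1,1,3] = (-1/2 - 15/8) / (3 - (-3)) = -19/48

-19/48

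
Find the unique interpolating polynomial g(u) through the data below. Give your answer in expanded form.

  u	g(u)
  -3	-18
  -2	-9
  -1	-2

g(u) = -u^2 + 4u + 3

Build the Lagrange basis polynomials:
L_0(u) = (u + 2)(u + 1) / [2] = (1/2)u^2 + (3/2)u + 1
L_1(u) = (u + 3)(u + 1) / [-1] = -u^2 - 4u - 3
L_2(u) = (u + 3)(u + 2) / [2] = (1/2)u^2 + (5/2)u + 3
g(u) = (-18)·L_0 + (-9)·L_1 + (-2)·L_2
  (-18)·L_0(u) = -9u^2 - 27u - 18
  (-9)·L_1(u) = 9u^2 + 36u + 27
  (-2)·L_2(u) = -u^2 - 5u - 6
Adding term by term: -u^2 + 4u + 3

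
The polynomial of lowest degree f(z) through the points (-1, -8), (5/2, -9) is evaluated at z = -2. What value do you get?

-54/7

L_0(-2) = (-9/2)/[(-7/2)] = 9/7
L_1(-2) = (-1)/[(7/2)] = -2/7
Sum: (-8)·(9/7) + (-9)·(-2/7) = -54/7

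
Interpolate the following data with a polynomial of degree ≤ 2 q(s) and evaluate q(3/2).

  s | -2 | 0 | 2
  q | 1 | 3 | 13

Evaluate each Lagrange basis at s = 3/2:
L_0(3/2) = (3/2)·(-1/2)/[(-2)·(-4)] = -3/32
L_1(3/2) = (7/2)·(-1/2)/[(2)·(-2)] = 7/16
L_2(3/2) = (7/2)·(3/2)/[(4)·(2)] = 21/32
Sum: 1·(-3/32) + 3·(7/16) + 13·(21/32) = 39/4

39/4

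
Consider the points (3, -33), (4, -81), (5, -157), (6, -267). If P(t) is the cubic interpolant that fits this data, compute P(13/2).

-2693/8

L_0(13/2) = (5/2)·(3/2)·(1/2)/[(-1)·(-2)·(-3)] = -5/16
L_1(13/2) = (7/2)·(3/2)·(1/2)/[(1)·(-1)·(-2)] = 21/16
L_2(13/2) = (7/2)·(5/2)·(1/2)/[(2)·(1)·(-1)] = -35/16
L_3(13/2) = (7/2)·(5/2)·(3/2)/[(3)·(2)·(1)] = 35/16
Sum: (-33)·(-5/16) + (-81)·(21/16) + (-157)·(-35/16) + (-267)·(35/16) = -2693/8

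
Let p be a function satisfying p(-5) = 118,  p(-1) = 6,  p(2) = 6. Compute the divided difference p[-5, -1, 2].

p[-5,-1] = (6 - 118) / (-1 - (-5)) = -28
p[-1,2] = (6 - 6) / (2 - (-1)) = 0
p[-5,-1,2] = (0 - (-28)) / (2 - (-5)) = 4

4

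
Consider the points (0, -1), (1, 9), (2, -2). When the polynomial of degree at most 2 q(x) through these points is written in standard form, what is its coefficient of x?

41/2

Build the Lagrange basis polynomials:
L_0(x) = (x - 1)(x - 2) / [2] = (1/2)x^2 - (3/2)x + 1
L_1(x) = x(x - 2) / [-1] = -x^2 + 2x
L_2(x) = x(x - 1) / [2] = (1/2)x^2 - (1/2)x
q(x) = (-1)·L_0 + 9·L_1 + (-2)·L_2
Only the coefficient of x is needed; take it from each L_i and combine:
(-1)·(-3/2) + 9·(2) + (-2)·(-1/2) = 41/2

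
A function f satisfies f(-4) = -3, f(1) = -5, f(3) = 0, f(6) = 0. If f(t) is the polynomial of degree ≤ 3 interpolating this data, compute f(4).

Evaluate each Lagrange basis at t = 4:
L_0(4) = (3)·(1)·(-2)/[(-5)·(-7)·(-10)] = 3/175
L_1(4) = (8)·(1)·(-2)/[(5)·(-2)·(-5)] = -8/25
L_2(4) = (8)·(3)·(-2)/[(7)·(2)·(-3)] = 8/7
L_3(4) = (8)·(3)·(1)/[(10)·(5)·(3)] = 4/25
Sum: (-3)·(3/175) + (-5)·(-8/25) + 0 + 0 = 271/175

271/175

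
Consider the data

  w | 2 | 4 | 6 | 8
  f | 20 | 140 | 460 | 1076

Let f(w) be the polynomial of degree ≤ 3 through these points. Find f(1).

Evaluate each Lagrange basis at w = 1:
L_0(1) = (-3)·(-5)·(-7)/[(-2)·(-4)·(-6)] = 35/16
L_1(1) = (-1)·(-5)·(-7)/[(2)·(-2)·(-4)] = -35/16
L_2(1) = (-1)·(-3)·(-7)/[(4)·(2)·(-2)] = 21/16
L_3(1) = (-1)·(-3)·(-5)/[(6)·(4)·(2)] = -5/16
Sum: 20·(35/16) + 140·(-35/16) + 460·(21/16) + 1076·(-5/16) = 5

5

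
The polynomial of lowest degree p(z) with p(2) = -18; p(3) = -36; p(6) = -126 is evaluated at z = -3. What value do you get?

Using Newton's divided-difference form:
p[2,3] = (-36 - (-18)) / (3 - 2) = -18
p[3,6] = (-126 - (-36)) / (6 - 3) = -30
p[2,3,6] = (-30 - (-18)) / (6 - 2) = -3
p(-3) = -18 + (-18)·(-5) + (-3)·(-5)·(-6) = -18

-18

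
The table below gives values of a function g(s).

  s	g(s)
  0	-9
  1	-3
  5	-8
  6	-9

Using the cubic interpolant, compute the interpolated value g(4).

-27/5

Evaluate each Lagrange basis at s = 4:
L_0(4) = (3)·(-1)·(-2)/[(-1)·(-5)·(-6)] = -1/5
L_1(4) = (4)·(-1)·(-2)/[(1)·(-4)·(-5)] = 2/5
L_2(4) = (4)·(3)·(-2)/[(5)·(4)·(-1)] = 6/5
L_3(4) = (4)·(3)·(-1)/[(6)·(5)·(1)] = -2/5
Sum: (-9)·(-1/5) + (-3)·(2/5) + (-8)·(6/5) + (-9)·(-2/5) = -27/5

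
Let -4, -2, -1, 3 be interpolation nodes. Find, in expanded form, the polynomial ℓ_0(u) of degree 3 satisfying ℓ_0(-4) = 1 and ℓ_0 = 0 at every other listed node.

ℓ_0(u) = -(1/42)u^3 + (1/6)u + 1/7

ℓ_0(u) = (u + 2)(u + 1)(u - 3) / [(-2)·(-3)·(-7)]
       = (u^3 - 7u - 6) / (-42)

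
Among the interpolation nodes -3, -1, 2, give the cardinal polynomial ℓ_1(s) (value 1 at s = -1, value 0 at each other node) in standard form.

ℓ_1(s) = -(1/6)s^2 - (1/6)s + 1

ℓ_1(s) = (s + 3)(s - 2) / [(2)·(-3)]
       = (s^2 + s - 6) / (-6)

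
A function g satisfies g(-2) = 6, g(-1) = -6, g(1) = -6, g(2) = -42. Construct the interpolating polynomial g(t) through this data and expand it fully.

Newton's divided differences:
g[-2,-1] = (-6 - 6) / (-1 - (-2)) = -12
g[-1,1] = (-6 - (-6)) / (1 - (-1)) = 0
g[1,2] = (-42 - (-6)) / (2 - 1) = -36
g[-2,-1,1] = (0 - (-12)) / (1 - (-2)) = 4
g[-1,1,2] = (-36 - 0) / (2 - (-1)) = -12
g[-2,-1,1,2] = (-12 - 4) / (2 - (-2)) = -4
g(t) = 6 + (-12)·(t + 2) + 4·(t + 2)(t + 1) + (-4)·(t + 2)(t + 1)(t - 1)
Expanding: g(t) = -4t^3 - 4t^2 + 4t - 2

g(t) = -4t^3 - 4t^2 + 4t - 2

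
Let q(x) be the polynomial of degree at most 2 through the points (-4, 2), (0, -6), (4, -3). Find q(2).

Evaluate each Lagrange basis at x = 2:
L_0(2) = (2)·(-2)/[(-4)·(-8)] = -1/8
L_1(2) = (6)·(-2)/[(4)·(-4)] = 3/4
L_2(2) = (6)·(2)/[(8)·(4)] = 3/8
Sum: 2·(-1/8) + (-6)·(3/4) + (-3)·(3/8) = -47/8

-47/8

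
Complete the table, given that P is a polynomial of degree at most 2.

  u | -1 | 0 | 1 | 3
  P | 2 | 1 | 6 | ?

The 3 known values determine P uniquely (degree ≤ 2).
Evaluate each Lagrange basis at u = 3:
L_0(3) = (3)·(2)/[(-1)·(-2)] = 3
L_1(3) = (4)·(2)/[(1)·(-1)] = -8
L_2(3) = (4)·(3)/[(2)·(1)] = 6
Sum: 2·(3) + 1·(-8) + 6·(6) = 34

34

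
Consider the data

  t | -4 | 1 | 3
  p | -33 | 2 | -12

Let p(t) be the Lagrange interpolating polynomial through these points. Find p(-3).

-18

Evaluate each Lagrange basis at t = -3:
L_0(-3) = (-4)·(-6)/[(-5)·(-7)] = 24/35
L_1(-3) = (1)·(-6)/[(5)·(-2)] = 3/5
L_2(-3) = (1)·(-4)/[(7)·(2)] = -2/7
Sum: (-33)·(24/35) + 2·(3/5) + (-12)·(-2/7) = -18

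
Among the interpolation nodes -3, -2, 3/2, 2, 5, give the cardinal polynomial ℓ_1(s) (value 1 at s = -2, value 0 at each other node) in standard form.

ℓ_1(s) = (s + 3)(s - 3/2)(s - 2)(s - 5) / [(1)·(-7/2)·(-4)·(-7)]
       = (s^4 - (11/2)s^3 - 5s^2 + (93/2)s - 45) / (-98)

ℓ_1(s) = -(1/98)s^4 + (11/196)s^3 + (5/98)s^2 - (93/196)s + 45/98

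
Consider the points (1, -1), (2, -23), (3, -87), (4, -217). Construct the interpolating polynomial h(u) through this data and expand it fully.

Build the Lagrange basis polynomials:
L_0(u) = (u - 2)(u - 3)(u - 4) / [-6] = -(1/6)u^3 + (3/2)u^2 - (13/3)u + 4
L_1(u) = (u - 1)(u - 3)(u - 4) / [2] = (1/2)u^3 - 4u^2 + (19/2)u - 6
L_2(u) = (u - 1)(u - 2)(u - 4) / [-2] = -(1/2)u^3 + (7/2)u^2 - 7u + 4
L_3(u) = (u - 1)(u - 2)(u - 3) / [6] = (1/6)u^3 - u^2 + (11/6)u - 1
h(u) = (-1)·L_0 + (-23)·L_1 + (-87)·L_2 + (-217)·L_3
  (-1)·L_0(u) = (1/6)u^3 - (3/2)u^2 + (13/3)u - 4
  (-23)·L_1(u) = -(23/2)u^3 + 92u^2 - (437/2)u + 138
  (-87)·L_2(u) = (87/2)u^3 - (609/2)u^2 + 609u - 348
  (-217)·L_3(u) = -(217/6)u^3 + 217u^2 - (2387/6)u + 217
Adding term by term: -4u^3 + 3u^2 - 3u + 3

h(u) = -4u^3 + 3u^2 - 3u + 3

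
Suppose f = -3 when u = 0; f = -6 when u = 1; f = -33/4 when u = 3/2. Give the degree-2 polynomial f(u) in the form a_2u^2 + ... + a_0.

Newton's divided differences:
f[0,1] = (-6 - (-3)) / (1 - 0) = -3
f[1,3/2] = (-33/4 - (-6)) / (3/2 - 1) = -9/2
f[0,1,3/2] = (-9/2 - (-3)) / (3/2 - 0) = -1
f(u) = -3 + (-3)·u + (-1)·u(u - 1)
Expanding: f(u) = -u^2 - 2u - 3

f(u) = -u^2 - 2u - 3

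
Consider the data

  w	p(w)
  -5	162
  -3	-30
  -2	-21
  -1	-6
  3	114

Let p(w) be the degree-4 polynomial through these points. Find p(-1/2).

Using Newton's divided-difference form:
p[-5,-3] = (-30 - 162) / (-3 - (-5)) = -96
p[-3,-2] = (-21 - (-30)) / (-2 - (-3)) = 9
p[-2,-1] = (-6 - (-21)) / (-1 - (-2)) = 15
p[-1,3] = (114 - (-6)) / (3 - (-1)) = 30
p[-5,-3,-2] = (9 - (-96)) / (-2 - (-5)) = 35
p[-3,-2,-1] = (15 - 9) / (-1 - (-3)) = 3
p[-2,-1,3] = (30 - 15) / (3 - (-2)) = 3
p[-5,-3,-2,-1] = (3 - 35) / (-1 - (-5)) = -8
p[-3,-2,-1,3] = (3 - 3) / (3 - (-3)) = 0
p[-5,-3,-2,-1,3] = (0 - (-8)) / (3 - (-5)) = 1
p(-1/2) = 162 + (-96)·(9/2) + 35·(9/2)·(5/2) + (-8)·(9/2)·(5/2)·(3/2) + 1·(9/2)·(5/2)·(3/2)·(1/2) = -45/16

-45/16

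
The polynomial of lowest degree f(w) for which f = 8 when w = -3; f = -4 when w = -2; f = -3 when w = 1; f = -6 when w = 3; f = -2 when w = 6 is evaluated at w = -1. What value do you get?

-851/135

Evaluate each Lagrange basis at w = -1:
L_0(-1) = (1)·(-2)·(-4)·(-7)/[(-1)·(-4)·(-6)·(-9)] = -7/27
L_1(-1) = (2)·(-2)·(-4)·(-7)/[(1)·(-3)·(-5)·(-8)] = 14/15
L_2(-1) = (2)·(1)·(-4)·(-7)/[(4)·(3)·(-2)·(-5)] = 7/15
L_3(-1) = (2)·(1)·(-2)·(-7)/[(6)·(5)·(2)·(-3)] = -7/45
L_4(-1) = (2)·(1)·(-2)·(-4)/[(9)·(8)·(5)·(3)] = 2/135
Sum: 8·(-7/27) + (-4)·(14/15) + (-3)·(7/15) + (-6)·(-7/45) + (-2)·(2/135) = -851/135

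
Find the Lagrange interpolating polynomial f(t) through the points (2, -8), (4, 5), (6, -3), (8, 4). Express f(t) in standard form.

Build the Lagrange basis polynomials:
L_0(t) = (t - 4)(t - 6)(t - 8) / [-48] = -(1/48)t^3 + (3/8)t^2 - (13/6)t + 4
L_1(t) = (t - 2)(t - 6)(t - 8) / [16] = (1/16)t^3 - t^2 + (19/4)t - 6
L_2(t) = (t - 2)(t - 4)(t - 8) / [-16] = -(1/16)t^3 + (7/8)t^2 - (7/2)t + 4
L_3(t) = (t - 2)(t - 4)(t - 6) / [48] = (1/48)t^3 - (1/4)t^2 + (11/12)t - 1
f(t) = (-8)·L_0 + 5·L_1 + (-3)·L_2 + 4·L_3
  (-8)·L_0(t) = (1/6)t^3 - 3t^2 + (52/3)t - 32
  5·L_1(t) = (5/16)t^3 - 5t^2 + (95/4)t - 30
  (-3)·L_2(t) = (3/16)t^3 - (21/8)t^2 + (21/2)t - 12
  4·L_3(t) = (1/12)t^3 - t^2 + (11/3)t - 4
Adding term by term: (3/4)t^3 - (93/8)t^2 + (221/4)t - 78

f(t) = (3/4)t^3 - (93/8)t^2 + (221/4)t - 78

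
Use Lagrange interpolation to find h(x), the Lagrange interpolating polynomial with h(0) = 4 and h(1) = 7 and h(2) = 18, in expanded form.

Build the Lagrange basis polynomials:
L_0(x) = (x - 1)(x - 2) / [2] = (1/2)x^2 - (3/2)x + 1
L_1(x) = x(x - 2) / [-1] = -x^2 + 2x
L_2(x) = x(x - 1) / [2] = (1/2)x^2 - (1/2)x
h(x) = 4·L_0 + 7·L_1 + 18·L_2
  4·L_0(x) = 2x^2 - 6x + 4
  7·L_1(x) = -7x^2 + 14x
  18·L_2(x) = 9x^2 - 9x
Adding term by term: 4x^2 - x + 4

h(x) = 4x^2 - x + 4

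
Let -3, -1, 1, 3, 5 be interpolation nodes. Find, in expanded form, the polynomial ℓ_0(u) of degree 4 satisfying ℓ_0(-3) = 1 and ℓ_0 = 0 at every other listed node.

ℓ_0(u) = (u + 1)(u - 1)(u - 3)(u - 5) / [(-2)·(-4)·(-6)·(-8)]
       = (u^4 - 8u^3 + 14u^2 + 8u - 15) / (384)

ℓ_0(u) = (1/384)u^4 - (1/48)u^3 + (7/192)u^2 + (1/48)u - 5/128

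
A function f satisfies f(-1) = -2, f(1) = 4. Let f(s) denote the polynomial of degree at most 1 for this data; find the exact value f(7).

Evaluate each Lagrange basis at s = 7:
L_0(7) = (6)/[(-2)] = -3
L_1(7) = (8)/[(2)] = 4
Sum: (-2)·(-3) + 4·(4) = 22

22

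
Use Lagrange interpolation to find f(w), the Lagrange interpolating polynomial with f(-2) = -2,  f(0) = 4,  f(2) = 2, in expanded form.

f(w) = -w^2 + w + 4

L_0(w) = w(w - 2) / [8] = (1/8)w^2 - (1/4)w
L_1(w) = (w + 2)(w - 2) / [-4] = -(1/4)w^2 + 1
L_2(w) = (w + 2)w / [8] = (1/8)w^2 + (1/4)w
f(w) = (-2)·L_0 + 4·L_1 + 2·L_2
  (-2)·L_0(w) = -(1/4)w^2 + (1/2)w
  4·L_1(w) = -w^2 + 4
  2·L_2(w) = (1/4)w^2 + (1/2)w
Adding term by term: -w^2 + w + 4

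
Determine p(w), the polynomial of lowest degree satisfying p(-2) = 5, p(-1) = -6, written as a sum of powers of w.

Build the Lagrange basis polynomials:
L_0(w) = (w + 1) / [-1] = -w - 1
L_1(w) = (w + 2) / [1] = w + 2
p(w) = 5·L_0 + (-6)·L_1
  5·L_0(w) = -5w - 5
  (-6)·L_1(w) = -6w - 12
Adding term by term: -11w - 17

p(w) = -11w - 17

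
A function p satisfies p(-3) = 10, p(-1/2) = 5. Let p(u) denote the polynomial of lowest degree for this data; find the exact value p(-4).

12

Evaluate each Lagrange basis at u = -4:
L_0(-4) = (-7/2)/[(-5/2)] = 7/5
L_1(-4) = (-1)/[(5/2)] = -2/5
Sum: 10·(7/5) + 5·(-2/5) = 12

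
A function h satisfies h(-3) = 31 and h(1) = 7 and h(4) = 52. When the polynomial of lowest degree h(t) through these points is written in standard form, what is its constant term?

4

Build the Lagrange basis polynomials:
L_0(t) = (t - 1)(t - 4) / [28] = (1/28)t^2 - (5/28)t + 1/7
L_1(t) = (t + 3)(t - 4) / [-12] = -(1/12)t^2 + (1/12)t + 1
L_2(t) = (t + 3)(t - 1) / [21] = (1/21)t^2 + (2/21)t - 1/7
h(t) = 31·L_0 + 7·L_1 + 52·L_2
Only the constant term is needed; take it from each L_i and combine:
31·(1/7) + 7·(1) + 52·(-1/7) = 4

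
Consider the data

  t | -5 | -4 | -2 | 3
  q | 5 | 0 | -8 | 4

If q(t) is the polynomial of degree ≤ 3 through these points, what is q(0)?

Using Newton's divided-difference form:
q[-5,-4] = (0 - 5) / (-4 - (-5)) = -5
q[-4,-2] = (-8 - 0) / (-2 - (-4)) = -4
q[-2,3] = (4 - (-8)) / (3 - (-2)) = 12/5
q[-5,-4,-2] = (-4 - (-5)) / (-2 - (-5)) = 1/3
q[-4,-2,3] = (12/5 - (-4)) / (3 - (-4)) = 32/35
q[-5,-4,-2,3] = (32/35 - 1/3) / (3 - (-5)) = 61/840
q(0) = 5 + (-5)·(5) + (1/3)·(5)·(4) + (61/840)·(5)·(4)·(2) = -73/7

-73/7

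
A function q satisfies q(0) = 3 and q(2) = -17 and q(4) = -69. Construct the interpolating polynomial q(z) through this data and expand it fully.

Build the Lagrange basis polynomials:
L_0(z) = (z - 2)(z - 4) / [8] = (1/8)z^2 - (3/4)z + 1
L_1(z) = z(z - 4) / [-4] = -(1/4)z^2 + z
L_2(z) = z(z - 2) / [8] = (1/8)z^2 - (1/4)z
q(z) = 3·L_0 + (-17)·L_1 + (-69)·L_2
  3·L_0(z) = (3/8)z^2 - (9/4)z + 3
  (-17)·L_1(z) = (17/4)z^2 - 17z
  (-69)·L_2(z) = -(69/8)z^2 + (69/4)z
Adding term by term: -4z^2 - 2z + 3

q(z) = -4z^2 - 2z + 3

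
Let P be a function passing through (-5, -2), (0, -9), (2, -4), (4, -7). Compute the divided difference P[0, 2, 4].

P[0,2] = (-4 - (-9)) / (2 - 0) = 5/2
P[2,4] = (-7 - (-4)) / (4 - 2) = -3/2
P[0,2,4] = (-3/2 - 5/2) / (4 - 0) = -1

-1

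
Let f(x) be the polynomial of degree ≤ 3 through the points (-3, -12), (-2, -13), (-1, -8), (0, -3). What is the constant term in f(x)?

Build the Lagrange basis polynomials:
L_0(x) = (x + 2)(x + 1)x / [-6] = -(1/6)x^3 - (1/2)x^2 - (1/3)x
L_1(x) = (x + 3)(x + 1)x / [2] = (1/2)x^3 + 2x^2 + (3/2)x
L_2(x) = (x + 3)(x + 2)x / [-2] = -(1/2)x^3 - (5/2)x^2 - 3x
L_3(x) = (x + 3)(x + 2)(x + 1) / [6] = (1/6)x^3 + x^2 + (11/6)x + 1
f(x) = (-12)·L_0 + (-13)·L_1 + (-8)·L_2 + (-3)·L_3
Only the constant term is needed; take it from each L_i and combine:
(-12)·(0) + (-13)·(0) + (-8)·(0) + (-3)·(1) = -3

-3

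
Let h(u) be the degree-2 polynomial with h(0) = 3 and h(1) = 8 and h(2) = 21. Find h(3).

42

Evaluate each Lagrange basis at u = 3:
L_0(3) = (2)·(1)/[(-1)·(-2)] = 1
L_1(3) = (3)·(1)/[(1)·(-1)] = -3
L_2(3) = (3)·(2)/[(2)·(1)] = 3
Sum: 3·(1) + 8·(-3) + 21·(3) = 42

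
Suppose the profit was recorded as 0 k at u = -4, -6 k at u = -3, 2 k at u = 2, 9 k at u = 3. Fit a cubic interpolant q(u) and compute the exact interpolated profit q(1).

Using Newton's divided-difference form:
q[-4,-3] = (-6 - 0) / (-3 - (-4)) = -6
q[-3,2] = (2 - (-6)) / (2 - (-3)) = 8/5
q[2,3] = (9 - 2) / (3 - 2) = 7
q[-4,-3,2] = (8/5 - (-6)) / (2 - (-4)) = 19/15
q[-3,2,3] = (7 - 8/5) / (3 - (-3)) = 9/10
q[-4,-3,2,3] = (9/10 - 19/15) / (3 - (-4)) = -11/210
q(1) = 0 + (-6)·(5) + (19/15)·(5)·(4) + (-11/210)·(5)·(4)·(-1) = -76/21

-76/21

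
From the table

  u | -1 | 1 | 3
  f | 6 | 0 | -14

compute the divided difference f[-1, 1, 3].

f[-1,1] = (0 - 6) / (1 - (-1)) = -3
f[1,3] = (-14 - 0) / (3 - 1) = -7
f[-1,1,3] = (-7 - (-3)) / (3 - (-1)) = -1

-1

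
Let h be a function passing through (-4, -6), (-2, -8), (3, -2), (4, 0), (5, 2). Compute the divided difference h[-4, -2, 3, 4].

h[-4,-2] = (-8 - (-6)) / (-2 - (-4)) = -1
h[-2,3] = (-2 - (-8)) / (3 - (-2)) = 6/5
h[3,4] = (0 - (-2)) / (4 - 3) = 2
h[-4,-2,3] = (6/5 - (-1)) / (3 - (-4)) = 11/35
h[-2,3,4] = (2 - 6/5) / (4 - (-2)) = 2/15
h[-4,-2,3,4] = (2/15 - 11/35) / (4 - (-4)) = -19/840

-19/840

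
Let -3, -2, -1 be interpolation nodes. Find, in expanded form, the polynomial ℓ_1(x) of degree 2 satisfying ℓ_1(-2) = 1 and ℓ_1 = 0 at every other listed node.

ℓ_1(x) = -x^2 - 4x - 3

ℓ_1(x) = (x + 3)(x + 1) / [(1)·(-1)]
       = (x^2 + 4x + 3) / (-1)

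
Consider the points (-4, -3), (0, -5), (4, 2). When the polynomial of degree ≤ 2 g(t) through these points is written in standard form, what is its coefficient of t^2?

9/32

The leading coefficient equals the top divided difference g[-4,0,4].
g[-4,0] = (-5 - (-3)) / (0 - (-4)) = -1/2
g[0,4] = (2 - (-5)) / (4 - 0) = 7/4
g[-4,0,4] = (7/4 - (-1/2)) / (4 - (-4)) = 9/32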